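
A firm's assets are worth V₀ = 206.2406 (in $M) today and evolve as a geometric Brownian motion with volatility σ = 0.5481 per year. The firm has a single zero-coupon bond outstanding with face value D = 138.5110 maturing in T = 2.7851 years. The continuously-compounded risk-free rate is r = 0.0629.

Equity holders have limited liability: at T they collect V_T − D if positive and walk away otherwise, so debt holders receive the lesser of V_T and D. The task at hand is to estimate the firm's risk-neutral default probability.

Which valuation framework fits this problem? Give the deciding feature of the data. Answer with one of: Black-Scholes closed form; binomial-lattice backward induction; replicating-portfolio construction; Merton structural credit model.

Key observation: assets follow a GBM and default happens iff V_T < 138.5110; valuing claims on that split (equity as a call, risky debt as the residual) is the structural model's definition.

framework: Merton structural credit model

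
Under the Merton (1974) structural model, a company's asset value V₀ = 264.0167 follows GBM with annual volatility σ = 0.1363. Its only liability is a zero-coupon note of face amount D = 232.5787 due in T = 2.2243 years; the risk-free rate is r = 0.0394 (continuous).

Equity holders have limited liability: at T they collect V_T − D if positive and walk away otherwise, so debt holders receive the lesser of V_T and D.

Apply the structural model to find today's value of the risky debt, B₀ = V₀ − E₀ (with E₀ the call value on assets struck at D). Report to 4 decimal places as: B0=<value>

B0=209.4609

Equity is a call on the firm's assets struck at D = 232.5787:
d₁ = [ln(V₀/D) + (r + σ²/2)T] / (σ√T)
   = [ln(264.0167/232.5787) + (0.0394 + 0.5·0.1363²)·2.2243] / (0.1363·√2.2243)
   = [0.126784 + 0.108299] / 0.203279 = 1.156451
d₂ = d₁ − σ√T = 1.156451 − 0.203279 = 0.953172
N(d₁) = 0.876252,  N(d₂) = 0.829749,  e^(−rT) = 0.916093
E₀ = V₀·N(d₁) − D·e^(−rT)·N(d₂)
   = 264.0167·0.876252 − 232.5787·0.916093·0.829749 = 54.555762
B₀ = V₀ − E₀ = 264.0167 − 54.555762 = 209.460938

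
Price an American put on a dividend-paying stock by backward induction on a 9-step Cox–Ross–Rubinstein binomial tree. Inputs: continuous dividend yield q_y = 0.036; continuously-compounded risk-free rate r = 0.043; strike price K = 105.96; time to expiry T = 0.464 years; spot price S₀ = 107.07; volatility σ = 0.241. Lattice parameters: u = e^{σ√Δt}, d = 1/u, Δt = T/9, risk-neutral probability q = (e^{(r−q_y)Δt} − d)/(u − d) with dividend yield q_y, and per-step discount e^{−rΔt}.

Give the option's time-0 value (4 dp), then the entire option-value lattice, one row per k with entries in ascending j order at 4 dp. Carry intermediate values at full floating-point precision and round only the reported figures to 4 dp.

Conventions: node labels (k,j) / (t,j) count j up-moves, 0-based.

Δt=0.05156, u=1.05625, d=0.94675, q=0.48962, disc=e^(-rΔt)=0.99779
k=9 terminal: V=max(K-S,0) → 40.5292 32.9618 24.5191 15.1000 4.5916 0.0000 0.0000 0.0000 0.0000 0.0000
k=8: j=0 S=69.1110 intr=36.8490 cont=36.7425 V=36.8490[EX]; j=1 S=77.1041 intr=28.8559 cont=28.7642 V=28.8559[EX]; j=2 S=86.0216 intr=19.9384 cont=19.8633 V=19.9384[EX]; j=3 S=95.9705 intr=9.9895 cont=9.9328 V=9.9895[EX]; j=4 S=107.0700 intr=0.0000 cont=2.3383 V=2.3383[hold]; j=5 S=119.4532 intr=0.0000 cont=0.0000 V=0.0000[hold]; j=6 S=133.2687 intr=0.0000 cont=0.0000 V=0.0000[hold]; j=7 S=148.6819 intr=0.0000 cont=0.0000 V=0.0000[hold]; j=8 S=165.8778 intr=0.0000 cont=0.0000 V=0.0000[hold]
k=7: j=0 S=72.9982 intr=32.9618 cont=32.8625 V=32.9618[EX]; j=1 S=81.4409 intr=24.5191 cont=24.4355 V=24.5191[EX]; j=2 S=90.8600 intr=15.1000 cont=15.0339 V=15.1000[EX]; j=3 S=101.3684 intr=4.5916 cont=6.2295 V=6.2295[hold]; j=4 S=113.0923 intr=0.0000 cont=1.1908 V=1.1908[hold]; j=5 S=126.1720 intr=0.0000 cont=0.0000 V=0.0000[hold]; j=6 S=140.7645 intr=0.0000 cont=0.0000 V=0.0000[hold]; j=7 S=157.0447 intr=0.0000 cont=0.0000 V=0.0000[hold]
k=6: j=0 S=77.1041 intr=28.8559 cont=28.7642 V=28.8559[EX]; j=1 S=86.0216 intr=19.9384 cont=19.8633 V=19.9384[EX]; j=2 S=95.9705 intr=9.9895 cont=10.7330 V=10.7330[hold]; j=3 S=107.0700 intr=0.0000 cont=3.7541 V=3.7541[hold]; j=4 S=119.4532 intr=0.0000 cont=0.6064 V=0.6064[hold]; j=5 S=133.2687 intr=0.0000 cont=0.0000 V=0.0000[hold]; j=6 S=148.6819 intr=0.0000 cont=0.0000 V=0.0000[hold]
k=5: j=0 S=81.4409 intr=24.5191 cont=24.4355 V=24.5191[EX]; j=1 S=90.8600 intr=15.1000 cont=15.3971 V=15.3971[hold]; j=2 S=101.3684 intr=4.5916 cont=7.2998 V=7.2998[hold]; j=3 S=113.0923 intr=0.0000 cont=2.2080 V=2.2080[hold]; j=4 S=126.1720 intr=0.0000 cont=0.3088 V=0.3088[hold]; j=5 S=140.7645 intr=0.0000 cont=0.0000 V=0.0000[hold]
k=4: j=0 S=86.0216 intr=19.9384 cont=20.0084 V=20.0084[hold]; j=1 S=95.9705 intr=9.9895 cont=11.4072 V=11.4072[hold]; j=2 S=107.0700 intr=0.0000 cont=4.7961 V=4.7961[hold]; j=3 S=119.4532 intr=0.0000 cont=1.2753 V=1.2753[hold]; j=4 S=133.2687 intr=0.0000 cont=0.1573 V=0.1573[hold]
k=3: j=0 S=90.8600 intr=15.1000 cont=15.7621 V=15.7621[hold]; j=1 S=101.3684 intr=4.5916 cont=8.1522 V=8.1522[hold]; j=2 S=113.0923 intr=0.0000 cont=3.0655 V=3.0655[hold]; j=3 S=126.1720 intr=0.0000 cont=0.7263 V=0.7263[hold]
k=2: j=0 S=95.9705 intr=9.9895 cont=12.0095 V=12.0095[hold]; j=1 S=107.0700 intr=0.0000 cont=5.6491 V=5.6491[hold]; j=2 S=119.4532 intr=0.0000 cont=1.9159 V=1.9159[hold]
k=1: j=0 S=101.3684 intr=4.5916 cont=8.8756 V=8.8756[hold]; j=1 S=113.0923 intr=0.0000 cont=3.8128 V=3.8128[hold]
k=0: j=0 S=107.0700 intr=0.0000 cont=6.3826 V=6.3826[hold]

price = 6.3826
tree:
6.3826
8.8756 3.8128
12.0095 5.6491 1.9159
15.7621 8.1522 3.0655 0.7263
20.0084 11.4072 4.7961 1.2753 0.1573
24.5191 15.3971 7.2998 2.2080 0.3088 0.0000
28.8559 19.9384 10.7330 3.7541 0.6064 0.0000 0.0000
32.9618 24.5191 15.1000 6.2295 1.1908 0.0000 0.0000 0.0000
36.8490 28.8559 19.9384 9.9895 2.3383 0.0000 0.0000 0.0000 0.0000
40.5292 32.9618 24.5191 15.1000 4.5916 0.0000 0.0000 0.0000 0.0000 0.0000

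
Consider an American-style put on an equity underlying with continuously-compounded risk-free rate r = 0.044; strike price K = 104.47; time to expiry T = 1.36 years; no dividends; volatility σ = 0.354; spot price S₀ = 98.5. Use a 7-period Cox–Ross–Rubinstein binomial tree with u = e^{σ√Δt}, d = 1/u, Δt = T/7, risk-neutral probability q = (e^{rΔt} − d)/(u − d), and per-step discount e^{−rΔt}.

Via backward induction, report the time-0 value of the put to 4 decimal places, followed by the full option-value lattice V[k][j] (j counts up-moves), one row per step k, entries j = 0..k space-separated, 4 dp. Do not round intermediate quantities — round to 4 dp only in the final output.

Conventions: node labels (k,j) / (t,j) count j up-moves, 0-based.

price = 17.1632
tree:
17.1632
24.1411 10.1576
32.7886 15.5096 4.7314
42.7906 22.8906 8.0526 1.3366
51.7015 32.3750 13.3608 2.6353 0.0000
59.3250 42.7906 21.3817 5.1961 0.0000 0.0000
65.8472 51.7015 32.3750 10.2452 0.0000 0.0000 0.0000
71.4271 59.3250 42.7906 20.2004 0.0000 0.0000 0.0000 0.0000

Δt=0.19429  u=1.16887  d=0.85553  q=0.48847  discount=0.99149
step 7 (expiry): payoffs max(K−S,0) = 71.4271 59.3250 42.7906 20.2004 0.0000 0.0000 0.0000 0.0000
k=6: (k=6,j=0): S=38.6228, K−S=65.8472, hold=64.9579 ⇒ V=65.8472 exercise | (k=6,j=1): S=52.7685, K−S=51.7015, hold=50.8123 ⇒ V=51.7015 exercise | (k=6,j=2): S=72.0950, K−S=32.3750, hold=31.4857 ⇒ V=32.3750 exercise | (k=6,j=3): S=98.5000, K−S=5.9700, hold=10.2452 ⇒ V=10.2452 continue | (k=6,j=4): S=134.5758, K−S=0.0000, hold=0.0000 ⇒ V=0.0000 continue | (k=6,j=5): S=183.8645, K−S=0.0000, hold=0.0000 ⇒ V=0.0000 continue | (k=6,j=6): S=251.2052, K−S=0.0000, hold=0.0000 ⇒ V=0.0000 continue
k=5: (k=5,j=0): S=45.1450, K−S=59.3250, hold=58.4358 ⇒ V=59.3250 exercise | (k=5,j=1): S=61.6794, K−S=42.7906, hold=41.9014 ⇒ V=42.7906 exercise | (k=5,j=2): S=84.2696, K−S=20.2004, hold=21.3817 ⇒ V=21.3817 continue | (k=5,j=3): S=115.1335, K−S=0.0000, hold=5.1961 ⇒ V=5.1961 continue | (k=5,j=4): S=157.3013, K−S=0.0000, hold=0.0000 ⇒ V=0.0000 continue | (k=5,j=5): S=214.9133, K−S=0.0000, hold=0.0000 ⇒ V=0.0000 continue
k=4: (k=4,j=0): S=52.7685, K−S=51.7015, hold=50.8123 ⇒ V=51.7015 exercise | (k=4,j=1): S=72.0950, K−S=32.3750, hold=32.0578 ⇒ V=32.3750 exercise | (k=4,j=2): S=98.5000, K−S=5.9700, hold=13.3608 ⇒ V=13.3608 continue | (k=4,j=3): S=134.5758, K−S=0.0000, hold=2.6353 ⇒ V=2.6353 continue | (k=4,j=4): S=183.8645, K−S=0.0000, hold=0.0000 ⇒ V=0.0000 continue
k=3: (k=3,j=0): S=61.6794, K−S=42.7906, hold=41.9014 ⇒ V=42.7906 exercise | (k=3,j=1): S=84.2696, K−S=20.2004, hold=22.8906 ⇒ V=22.8906 continue | (k=3,j=2): S=115.1335, K−S=0.0000, hold=8.0526 ⇒ V=8.0526 continue | (k=3,j=3): S=157.3013, K−S=0.0000, hold=1.3366 ⇒ V=1.3366 continue
k=2: (k=2,j=0): S=72.0950, K−S=32.3750, hold=32.7886 ⇒ V=32.7886 continue | (k=2,j=1): S=98.5000, K−S=5.9700, hold=15.5096 ⇒ V=15.5096 continue | (k=2,j=2): S=134.5758, K−S=0.0000, hold=4.7314 ⇒ V=4.7314 continue
k=1: (k=1,j=0): S=84.2696, K−S=20.2004, hold=24.1411 ⇒ V=24.1411 continue | (k=1,j=1): S=115.1335, K−S=0.0000, hold=10.1576 ⇒ V=10.1576 continue
k=0: (k=0,j=0): S=98.5000, K−S=5.9700, hold=17.1632 ⇒ V=17.1632 continue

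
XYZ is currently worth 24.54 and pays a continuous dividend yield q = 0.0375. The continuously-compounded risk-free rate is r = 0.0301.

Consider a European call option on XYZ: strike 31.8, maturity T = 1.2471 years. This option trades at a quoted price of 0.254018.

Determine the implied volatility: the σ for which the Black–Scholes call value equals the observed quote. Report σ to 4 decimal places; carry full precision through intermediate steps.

At σ = 0.1855 the Black–Scholes value reproduces the quote:
σ√T = 0.1855·√1.2471 = 0.207155
d₁ = (ln(S/K) + (r−q+σ²/2)T) / (σ√T) = (ln(24.54/31.8) + (0.0301−0.0375+0.1855²/2)·1.2471) / 0.207155 = (-0.259162 + 0.012228) / 0.207155 = -1.192027
d₂ = d₁ − σ√T = -1.192027 − 0.207155 = -1.399182
e^{−rT} = 0.963158
e^{−qT} = 0.954310
N(d₁) = 0.116625,  N(d₂) = 0.080879
V = S·e^{−qT}·N(d₁) − K·e^{−rT}·N(d₂) = 2.731222 − 2.477204 = 0.254018 (equal to the quote); since ∂V/∂σ > 0 for all σ, the implied volatility is unique

sigma = 0.1855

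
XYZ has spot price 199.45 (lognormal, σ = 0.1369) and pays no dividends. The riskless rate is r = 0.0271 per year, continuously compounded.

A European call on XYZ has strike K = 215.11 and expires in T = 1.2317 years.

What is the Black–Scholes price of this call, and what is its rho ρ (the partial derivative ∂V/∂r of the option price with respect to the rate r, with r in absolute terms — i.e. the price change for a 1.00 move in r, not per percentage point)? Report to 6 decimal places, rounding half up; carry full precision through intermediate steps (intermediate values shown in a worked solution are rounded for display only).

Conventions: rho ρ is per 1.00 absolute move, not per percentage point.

price = 8.510849
ρ = 92.701592

σ√T = 0.1369·√1.2317 = 0.151934
d₁ = (ln(S/K) + (r+σ²/2)T) / (σ√T) = (ln(199.45/215.11) + (0.0271+0.1369²/2)·1.2317) / 0.151934 = (-0.075586 + 0.044921) / 0.151934 = -0.201830
d₂ = d₁ − σ√T = -0.201830 − 0.151934 = -0.353764
e^{−rT} = 0.967172
N(d₁) = 0.420025,  N(d₂) = 0.361758
Call price V = S·N(d₁) − K·e^{−rT}·N(d₂) = 83.773975 − 75.263125 = 8.510849
ρ = K·T·e^{−rT}·N(d₂) = 92.701592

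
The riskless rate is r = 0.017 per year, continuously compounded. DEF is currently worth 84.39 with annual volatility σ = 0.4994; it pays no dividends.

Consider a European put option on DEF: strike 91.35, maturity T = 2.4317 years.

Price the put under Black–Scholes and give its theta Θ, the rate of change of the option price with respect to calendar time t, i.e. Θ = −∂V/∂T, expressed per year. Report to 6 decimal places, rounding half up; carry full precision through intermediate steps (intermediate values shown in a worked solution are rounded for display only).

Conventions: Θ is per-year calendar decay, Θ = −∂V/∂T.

σ√T = 0.4994·√2.4317 = 0.778760
d₁ = (ln(S/K) + (r+σ²/2)T) / (σ√T) = (ln(84.39/91.35) + (0.017+0.4994²/2)·2.4317) / 0.778760 = (-0.079249 + 0.344572) / 0.778760 = 0.340699
d₂ = d₁ − σ√T = 0.340699 − 0.778760 = -0.438060
e^{−rT} = 0.959504
N(−d₁) = 0.366665,  N(−d₂) = 0.669329
Put price V = K·e^{−rT}·N(−d₂) − S·N(−d₁) = 58.667123 − 30.942857 = 27.724267
φ(d₁) = (1/√(2π))·e^{−d₁²/2} = 0.376448
Θ = −S·φ(d₁)·σ/(2√T) + r·K·e^{−rT}·N(−d₂) = −5.086968 + 0.997341 = -4.089627

price = 27.724267
Θ = -4.089627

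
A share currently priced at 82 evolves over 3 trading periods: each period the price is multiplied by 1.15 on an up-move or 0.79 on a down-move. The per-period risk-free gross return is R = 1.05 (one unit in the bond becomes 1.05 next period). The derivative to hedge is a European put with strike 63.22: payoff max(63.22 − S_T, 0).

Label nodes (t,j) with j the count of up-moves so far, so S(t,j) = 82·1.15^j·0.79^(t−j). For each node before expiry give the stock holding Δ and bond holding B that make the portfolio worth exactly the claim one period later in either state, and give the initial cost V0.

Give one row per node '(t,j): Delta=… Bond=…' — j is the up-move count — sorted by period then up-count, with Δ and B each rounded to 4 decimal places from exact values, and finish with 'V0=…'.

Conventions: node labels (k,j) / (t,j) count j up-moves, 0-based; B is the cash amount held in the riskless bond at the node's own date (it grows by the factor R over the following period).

The replicating-portfolio and risk-neutral prices coincide; use p* = (1.05−0.79)/(1.15−0.79) = 0.7222 for the latter.
At maturity the claim pays: V(3,0)=22.7908, V(3,1)=4.3674, V(3,2)=0.0000, V(3,3)=0.0000
Node (2,0) S=51.1762: V=(p*·4.3674+(1−p*)·22.7908)/1.05=9.0333; Δ=(4.3674−22.7908)/(58.8526−40.4292)=-1.0000; B=V−Δ·S=60.2095
Node (2,1) S=74.4970: V=(p*·0.0000+(1−p*)·4.3674)/1.05=1.1554; Δ=(0.0000−4.3674)/(85.6715−58.8526)=-0.1628; B=V−Δ·S=13.2870
Node (2,2) S=108.4450: V=(p*·0.0000+(1−p*)·0.0000)/1.05=0.0000; Δ=(0.0000−0.0000)/(124.7117−85.6715)=0.0000; B=V−Δ·S=0.0000
Node (1,0) S=64.7800: V=(p*·1.1554+(1−p*)·9.0333)/1.05=3.1845; Δ=(1.1554−9.0333)/(74.4970−51.1762)=-0.3378; B=V−Δ·S=25.0676
Node (1,1) S=94.3000: V=(p*·0.0000+(1−p*)·1.1554)/1.05=0.3057; Δ=(0.0000−1.1554)/(108.4450−74.4970)=-0.0340; B=V−Δ·S=3.5151
Node (0,0) S=82.0000: V=(p*·0.3057+(1−p*)·3.1845)/1.05=1.0527; Δ=(0.3057−3.1845)/(94.3000−64.7800)=-0.0975; B=V−Δ·S=9.0494
Sanity check at the root: Δ(0,0)·S0 + B(0,0) reproduces V0 = 1.0527.

(0,0): Delta=-0.0975 Bond=9.0494
(1,0): Delta=-0.3378 Bond=25.0676
(1,1): Delta=-0.0340 Bond=3.5151
(2,0): Delta=-1.0000 Bond=60.2095
(2,1): Delta=-0.1628 Bond=13.2870
(2,2): Delta=0.0000 Bond=0.0000
V0=1.0527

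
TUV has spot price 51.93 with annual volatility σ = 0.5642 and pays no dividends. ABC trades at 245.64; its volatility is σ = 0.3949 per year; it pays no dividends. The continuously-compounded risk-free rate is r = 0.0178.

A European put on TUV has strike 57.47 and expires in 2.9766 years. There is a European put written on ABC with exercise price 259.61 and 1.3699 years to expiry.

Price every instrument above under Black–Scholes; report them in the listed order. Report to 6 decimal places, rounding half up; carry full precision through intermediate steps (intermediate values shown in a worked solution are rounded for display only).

price(TUV put K=57.47) = 21.188052
price(ABC put K=259.61) = 49.557485

[TUV put K=57.47]
σ√T = 0.5642·√2.9766 = 0.973404
d₁ = (ln(S/K) + (r+σ²/2)T) / (σ√T) = (ln(51.93/57.47) + (0.0178+0.5642²/2)·2.9766) / 0.973404 = (-0.101366 + 0.526742) / 0.973404 = 0.436997
d₂ = d₁ − σ√T = 0.436997 − 0.973404 = -0.536407
e^{−rT} = 0.948396
N(−d₁) = 0.331057,  N(−d₂) = 0.704161
price = K·e^{−rT}·N(−d₂) − S·N(−d₁) = 38.379823 − 17.191771 = 21.188052
[ABC put K=259.61]
σ√T = 0.3949·√1.3699 = 0.462202
d₁ = (ln(S/K) + (r+σ²/2)T) / (σ√T) = (ln(245.64/259.61) + (0.0178+0.3949²/2)·1.3699) / 0.462202 = (-0.055313 + 0.131199) / 0.462202 = 0.164184
d₂ = d₁ − σ√T = 0.164184 − 0.462202 = -0.298018
e^{−rT} = 0.975911
N(−d₁) = 0.434793,  N(−d₂) = 0.617155
price = K·e^{−rT}·N(−d₂) − S·N(−d₁) = 156.360104 − 106.802619 = 49.557485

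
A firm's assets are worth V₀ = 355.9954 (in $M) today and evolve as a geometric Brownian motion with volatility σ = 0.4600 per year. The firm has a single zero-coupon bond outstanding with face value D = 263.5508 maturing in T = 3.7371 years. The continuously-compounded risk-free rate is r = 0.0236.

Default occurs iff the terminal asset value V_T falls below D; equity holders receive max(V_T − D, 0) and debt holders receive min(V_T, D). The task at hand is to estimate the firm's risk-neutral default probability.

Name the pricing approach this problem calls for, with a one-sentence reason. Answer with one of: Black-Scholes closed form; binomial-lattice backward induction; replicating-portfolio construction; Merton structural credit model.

Key observation: assets follow a GBM and default happens iff V_T < 263.5508; valuing claims on that split (equity as a call, risky debt as the residual) is the structural model's definition.

framework: Merton structural credit model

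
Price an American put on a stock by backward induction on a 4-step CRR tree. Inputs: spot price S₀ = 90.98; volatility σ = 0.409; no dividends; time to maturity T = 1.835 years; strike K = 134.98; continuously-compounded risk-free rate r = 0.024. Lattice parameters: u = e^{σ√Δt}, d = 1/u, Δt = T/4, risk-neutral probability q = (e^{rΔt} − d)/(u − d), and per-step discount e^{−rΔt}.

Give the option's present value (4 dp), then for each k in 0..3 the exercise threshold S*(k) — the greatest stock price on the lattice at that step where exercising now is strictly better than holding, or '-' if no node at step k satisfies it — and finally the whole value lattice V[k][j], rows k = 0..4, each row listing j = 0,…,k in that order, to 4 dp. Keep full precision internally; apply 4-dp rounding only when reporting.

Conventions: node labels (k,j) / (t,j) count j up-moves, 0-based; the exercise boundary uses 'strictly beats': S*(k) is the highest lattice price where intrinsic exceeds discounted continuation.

price = 49.6952
boundary = - 68.9664 52.2792 68.9664
tree:
49.6952
66.0136 31.0442
82.7008 46.5070 12.9769
95.3503 66.0136 23.8953 0.0000
104.9391 82.7008 44.0000 0.0000 0.0000

params: Δt=0.45875 u=1.31919 d=0.75804 q=0.45091 e^(-rΔt)=0.98905
t_4 payoffs: 104.9391 82.7008 44.0000 0.0000 0.0000
t_3: node(3,0) S=39.6297 payoff=95.3503 vs cont=93.8723 → 95.3503 [stop]  node(3,1) S=68.9664 payoff=66.0136 vs cont=64.5356 → 66.0136 [stop]  node(3,2) S=120.0202 payoff=14.9598 vs cont=23.8953 → 23.8953 [wait]  node(3,3) S=208.8675 payoff=0.0000 vs cont=0.0000 → 0.0000 [wait]  ⇒ S*(3)=68.9664
t_2: node(2,0) S=52.2792 payoff=82.7008 vs cont=81.2228 → 82.7008 [stop]  node(2,1) S=90.9800 payoff=44.0000 vs cont=46.5070 → 46.5070 [wait]  node(2,2) S=158.3298 payoff=0.0000 vs cont=12.9769 → 12.9769 [wait]  ⇒ S*(2)=52.2792
t_1: node(1,0) S=68.9664 payoff=66.0136 vs cont=65.6537 → 66.0136 [stop]  node(1,1) S=120.0202 payoff=14.9598 vs cont=31.0442 → 31.0442 [wait]  ⇒ S*(1)=68.9664
t_0: node(0,0) S=90.9800 payoff=44.0000 vs cont=49.6952 → 49.6952 [wait]  ⇒ S*(0)=-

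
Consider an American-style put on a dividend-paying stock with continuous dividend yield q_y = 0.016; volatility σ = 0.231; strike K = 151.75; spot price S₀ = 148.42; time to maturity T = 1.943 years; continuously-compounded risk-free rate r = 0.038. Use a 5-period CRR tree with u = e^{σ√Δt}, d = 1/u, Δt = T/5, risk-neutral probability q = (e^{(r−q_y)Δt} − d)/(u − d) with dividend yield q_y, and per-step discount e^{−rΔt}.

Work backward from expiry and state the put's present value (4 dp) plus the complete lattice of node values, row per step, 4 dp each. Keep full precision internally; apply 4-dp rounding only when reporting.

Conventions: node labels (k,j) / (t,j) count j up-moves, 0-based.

params: Δt=0.38860 u=1.15488 d=0.86589 q=0.49377 e^(-rΔt)=0.98534
t_5 payoffs: 79.5063 55.3944 23.2350 0.0000 0.0000 0.0000
k=4: node(4,0) S=83.4331 payoff=68.3169 vs cont=66.6097 → 68.3169 [stop]  node(4,1) S=111.2796 payoff=40.4704 vs cont=38.9358 → 40.4704 [stop]  node(4,2) S=148.4200 payoff=3.3300 vs cont=11.5898 → 11.5898 [wait]  node(4,3) S=197.9564 payoff=0.0000 vs cont=0.0000 → 0.0000 [wait]  node(4,4) S=264.0259 payoff=0.0000 vs cont=0.0000 → 0.0000 [wait]
k=3: node(3,0) S=96.3556 payoff=55.3944 vs cont=53.7673 → 55.3944 [stop]  node(3,1) S=128.5150 payoff=23.2350 vs cont=25.8258 → 25.8258 [wait]  node(3,2) S=171.4079 payoff=0.0000 vs cont=5.7811 → 5.7811 [wait]  node(3,3) S=228.6167 payoff=0.0000 vs cont=0.0000 → 0.0000 [wait]
k=2: node(2,0) S=111.2796 payoff=40.4704 vs cont=40.1963 → 40.4704 [stop]  node(2,1) S=148.4200 payoff=3.3300 vs cont=15.6948 → 15.6948 [wait]  node(2,2) S=197.9564 payoff=0.0000 vs cont=2.8837 → 2.8837 [wait]
k=1: node(1,0) S=128.5150 payoff=23.2350 vs cont=27.8231 → 27.8231 [wait]  node(1,1) S=171.4079 payoff=0.0000 vs cont=9.2317 → 9.2317 [wait]
k=0: node(0,0) S=148.4200 payoff=3.3300 vs cont=18.3699 → 18.3699 [wait]

price = 18.3699
tree:
18.3699
27.8231 9.2317
40.4704 15.6948 2.8837
55.3944 25.8258 5.7811 0.0000
68.3169 40.4704 11.5898 0.0000 0.0000
79.5063 55.3944 23.2350 0.0000 0.0000 0.0000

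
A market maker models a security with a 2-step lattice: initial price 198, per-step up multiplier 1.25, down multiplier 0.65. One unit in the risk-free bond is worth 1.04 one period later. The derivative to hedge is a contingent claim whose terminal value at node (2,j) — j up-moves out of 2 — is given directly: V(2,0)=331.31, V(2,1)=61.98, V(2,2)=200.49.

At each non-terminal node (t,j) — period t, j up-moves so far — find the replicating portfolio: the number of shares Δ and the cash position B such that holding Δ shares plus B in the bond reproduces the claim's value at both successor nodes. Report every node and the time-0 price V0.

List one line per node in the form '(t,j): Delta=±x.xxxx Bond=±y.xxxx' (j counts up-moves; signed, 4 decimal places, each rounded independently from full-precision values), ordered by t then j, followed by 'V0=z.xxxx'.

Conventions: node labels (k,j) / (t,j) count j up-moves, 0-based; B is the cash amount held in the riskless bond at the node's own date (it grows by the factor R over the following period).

No-arbitrage ⇒ martingale measure with p* = (R−d)/(u−d) = 0.6500.
Payoffs at expiry: V(2,0)=331.3100, V(2,1)=61.9800, V(2,2)=200.4900
Node (1,0) S=128.7000: V=(p*·61.9800+(1−p*)·331.3100)/1.04=150.2361; Δ=(61.9800−331.3100)/(160.8750−83.6550)=-3.4878; B=V−Δ·S=599.1194
Node (1,1) S=247.5000: V=(p*·200.4900+(1−p*)·61.9800)/1.04=146.1649; Δ=(200.4900−61.9800)/(309.3750−160.8750)=0.9327; B=V−Δ·S=-84.6851
Node (0,0) S=198.0000: V=(p*·146.1649+(1−p*)·150.2361)/1.04=141.9133; Δ=(146.1649−150.2361)/(247.5000−128.7000)=-0.0343; B=V−Δ·S=148.6985
Verification: the root portfolio costs Δ(0,0)·S0 + B(0,0) = 141.9133, matching V0.

(0,0): Delta=-0.0343 Bond=148.6985
(1,0): Delta=-3.4878 Bond=599.1194
(1,1): Delta=0.9327 Bond=-84.6851
V0=141.9133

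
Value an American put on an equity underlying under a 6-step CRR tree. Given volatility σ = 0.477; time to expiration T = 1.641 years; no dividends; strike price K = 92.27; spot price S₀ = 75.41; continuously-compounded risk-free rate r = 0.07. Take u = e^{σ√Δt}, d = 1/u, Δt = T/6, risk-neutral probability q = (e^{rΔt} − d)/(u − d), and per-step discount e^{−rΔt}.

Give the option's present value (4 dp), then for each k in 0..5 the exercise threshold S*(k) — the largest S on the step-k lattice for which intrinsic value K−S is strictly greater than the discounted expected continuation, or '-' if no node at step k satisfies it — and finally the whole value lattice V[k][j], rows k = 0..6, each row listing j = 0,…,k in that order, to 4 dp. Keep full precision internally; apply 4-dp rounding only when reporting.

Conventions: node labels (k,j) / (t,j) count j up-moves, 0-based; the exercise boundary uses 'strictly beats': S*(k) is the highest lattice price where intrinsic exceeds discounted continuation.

price = 25.2205
boundary = - - 45.7881 35.6792 45.7881 58.7612
tree:
25.2205
34.8385 15.6690
46.4819 23.4502 7.7494
56.5908 33.8166 13.0039 2.2864
64.4680 46.4819 21.2633 4.4503 0.0000
70.6060 56.5908 33.5088 8.6621 0.0000 0.0000
75.3889 64.4680 46.4819 16.8600 0.0000 0.0000 0.0000

Δt=0.27350  u=1.28333  d=0.77922  q=0.47630  discount=0.98104
step 6 (expiry): payoffs max(K−S,0) = 75.3889 64.4680 46.4819 16.8600 0.0000 0.0000 0.0000
step 5: (k=5,j=0): S=21.6640, K−S=70.6060, hold=68.8563 ⇒ V=70.6060 exercise | (k=5,j=1): S=35.6792, K−S=56.5908, hold=54.8411 ⇒ V=56.5908 exercise | (k=5,j=2): S=58.7612, K−S=33.5088, hold=31.7591 ⇒ V=33.5088 exercise | (k=5,j=3): S=96.7759, K−S=0.0000, hold=8.6621 ⇒ V=8.6621 continue | (k=5,j=4): S=159.3835, K−S=0.0000, hold=0.0000 ⇒ V=0.0000 continue | (k=5,j=5): S=262.4941, K−S=0.0000, hold=0.0000 ⇒ V=0.0000 continue  boundary S*=58.7612
step 4: (k=4,j=0): S=27.8020, K−S=64.4680, hold=62.7183 ⇒ V=64.4680 exercise | (k=4,j=1): S=45.7881, K−S=46.4819, hold=44.7322 ⇒ V=46.4819 exercise | (k=4,j=2): S=75.4100, K−S=16.8600, hold=21.2633 ⇒ V=21.2633 continue | (k=4,j=3): S=124.1953, K−S=0.0000, hold=4.4503 ⇒ V=4.4503 continue | (k=4,j=4): S=204.5415, K−S=0.0000, hold=0.0000 ⇒ V=0.0000 continue  boundary S*=45.7881
step 3: (k=3,j=0): S=35.6792, K−S=56.5908, hold=54.8411 ⇒ V=56.5908 exercise | (k=3,j=1): S=58.7612, K−S=33.5088, hold=33.8166 ⇒ V=33.8166 continue | (k=3,j=2): S=96.7759, K−S=0.0000, hold=13.0039 ⇒ V=13.0039 continue | (k=3,j=3): S=159.3835, K−S=0.0000, hold=2.2864 ⇒ V=2.2864 continue  boundary S*=35.6792
step 2: (k=2,j=0): S=45.7881, K−S=46.4819, hold=44.8760 ⇒ V=46.4819 exercise | (k=2,j=1): S=75.4100, K−S=16.8600, hold=23.4502 ⇒ V=23.4502 continue | (k=2,j=2): S=124.1953, K−S=0.0000, hold=7.7494 ⇒ V=7.7494 continue  boundary S*=45.7881
step 1: (k=1,j=0): S=58.7612, K−S=33.5088, hold=34.8385 ⇒ V=34.8385 continue | (k=1,j=1): S=96.7759, K−S=0.0000, hold=15.6690 ⇒ V=15.6690 continue  boundary S*=-
step 0: (k=0,j=0): S=75.4100, K−S=16.8600, hold=25.2205 ⇒ V=25.2205 continue  boundary S*=-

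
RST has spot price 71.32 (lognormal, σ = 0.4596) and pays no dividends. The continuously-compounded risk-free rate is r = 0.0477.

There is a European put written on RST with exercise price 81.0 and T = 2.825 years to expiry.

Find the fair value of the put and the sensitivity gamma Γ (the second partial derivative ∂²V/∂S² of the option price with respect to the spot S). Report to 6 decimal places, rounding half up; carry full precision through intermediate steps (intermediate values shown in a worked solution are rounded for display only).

price = 21.099969
Γ = 0.006695

σ√T = 0.4596·√2.825 = 0.772484
d₁ = (ln(S/K) + (r+σ²/2)T) / (σ√T) = (ln(71.32/81.0) + (0.0477+0.4596²/2)·2.825) / 0.772484 = (-0.127272 + 0.433118) / 0.772484 = 0.395925
d₂ = d₁ − σ√T = 0.395925 − 0.772484 = -0.376559
e^{−rT} = 0.873932
N(−d₁) = 0.346080,  N(−d₂) = 0.646749
Put price V = K·e^{−rT}·N(−d₂) − S·N(−d₁) = 45.782407 − 24.682438 = 21.099969
φ(d₁) = (1/√(2π))·e^{−d₁²/2} = 0.368868
Γ = φ(d₁) / (S·σ·√T) = 0.006695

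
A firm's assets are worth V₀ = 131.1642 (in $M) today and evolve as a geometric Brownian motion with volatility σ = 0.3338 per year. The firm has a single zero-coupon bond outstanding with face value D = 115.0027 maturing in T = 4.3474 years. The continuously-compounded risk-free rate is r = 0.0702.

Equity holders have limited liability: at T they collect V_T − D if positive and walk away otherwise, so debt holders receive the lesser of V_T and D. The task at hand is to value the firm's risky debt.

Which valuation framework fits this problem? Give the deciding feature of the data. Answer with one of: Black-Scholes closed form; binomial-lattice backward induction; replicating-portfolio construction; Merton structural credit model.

framework: Merton structural credit model

Key observation: the question is about default risk generated by asset-value dynamics against a debt face of 115.0027 — the structural framework prices exactly that.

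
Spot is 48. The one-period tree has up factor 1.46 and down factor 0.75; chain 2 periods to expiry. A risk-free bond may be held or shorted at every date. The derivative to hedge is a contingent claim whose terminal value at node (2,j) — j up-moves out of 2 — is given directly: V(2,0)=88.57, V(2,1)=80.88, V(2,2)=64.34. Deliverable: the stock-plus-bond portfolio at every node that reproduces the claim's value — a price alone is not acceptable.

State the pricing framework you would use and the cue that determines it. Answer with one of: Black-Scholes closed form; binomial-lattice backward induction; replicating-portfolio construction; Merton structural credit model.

framework: replicating-portfolio construction

Key observation: the task asks for the hedge itself — share and bond holdings at every node of the 2-period tree on spot 48 with factors 1.46/0.75 — which is exactly what the replicating-portfolio construction produces.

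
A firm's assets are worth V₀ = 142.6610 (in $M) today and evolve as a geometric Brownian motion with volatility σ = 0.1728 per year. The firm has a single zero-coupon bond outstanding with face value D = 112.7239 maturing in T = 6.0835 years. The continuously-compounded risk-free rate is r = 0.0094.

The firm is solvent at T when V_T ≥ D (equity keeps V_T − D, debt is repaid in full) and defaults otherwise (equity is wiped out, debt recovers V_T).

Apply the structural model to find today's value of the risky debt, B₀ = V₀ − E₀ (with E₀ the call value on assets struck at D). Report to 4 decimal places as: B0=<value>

Apply the equity-as-call identities (strike 112.7239, horizon 6.0835 years):
d₁ = [ln(V₀/D) + (r + σ²/2)T] / (σ√T)
   = [ln(142.6610/112.7239) + (0.0094 + 0.5·0.1728²)·6.0835] / (0.1728·√6.0835)
   = [0.235530 + 0.148011] / 0.426207 = 0.899893
d₂ = d₁ − σ√T = 0.899893 − 0.426207 = 0.473686
N(d₁) = 0.815912,  N(d₂) = 0.682138,  e^(−rT) = 0.944419
E₀ = V₀·N(d₁) − D·e^(−rT)·N(d₂)
   = 142.6610·0.815912 − 112.7239·0.944419·0.682138 = 43.779240
B₀ = V₀ − E₀ = 142.6610 − 43.779240 = 98.881760

B0=98.8818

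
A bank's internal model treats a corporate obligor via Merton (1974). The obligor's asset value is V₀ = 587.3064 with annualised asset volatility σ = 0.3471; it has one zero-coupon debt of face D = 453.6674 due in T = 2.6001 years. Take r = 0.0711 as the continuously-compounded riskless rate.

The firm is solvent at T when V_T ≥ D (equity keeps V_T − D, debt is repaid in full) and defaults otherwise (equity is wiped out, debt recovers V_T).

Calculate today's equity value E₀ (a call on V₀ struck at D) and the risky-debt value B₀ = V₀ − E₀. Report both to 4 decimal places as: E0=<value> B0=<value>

E0=241.6152 B0=345.6912

Equity is a call on the firm's assets struck at D = 453.6674:
d₁ = [ln(V₀/D) + (r + σ²/2)T] / (σ√T)
   = [ln(587.3064/453.6674) + (0.0711 + 0.5·0.3471²)·2.6001] / (0.3471·√2.6001)
   = [0.258182 + 0.341495] / 0.559693 = 1.071440
d₂ = d₁ − σ√T = 1.071440 − 0.559693 = 0.511748
N(d₁) = 0.858014,  N(d₂) = 0.695586,  e^(−rT) = 0.831215
E₀ = V₀·N(d₁) − D·e^(−rT)·N(d₂)
   = 587.3064·0.858014 − 453.6674·0.831215·0.695586 = 241.615175
B₀ = V₀ − E₀ = 587.3064 − 241.615175 = 345.691225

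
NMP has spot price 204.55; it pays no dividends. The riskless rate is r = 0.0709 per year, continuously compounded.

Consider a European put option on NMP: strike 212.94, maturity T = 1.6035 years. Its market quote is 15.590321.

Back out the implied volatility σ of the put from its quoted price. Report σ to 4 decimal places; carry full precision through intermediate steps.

sigma = 0.2224

At σ = 0.2224 the Black–Scholes value reproduces the quote:
σ√T = 0.2224·√1.6035 = 0.281624
d₁ = (ln(S/K) + (r+σ²/2)T) / (σ√T) = (ln(204.55/212.94) + (0.0709+0.2224²/2)·1.6035) / 0.281624 = (-0.040198 + 0.153344) / 0.281624 = 0.401763
d₂ = d₁ − σ√T = 0.401763 − 0.281624 = 0.120140
e^{−rT} = 0.892536
N(−d₁) = 0.343929,  N(−d₂) = 0.452186
V = K·e^{−rT}·N(−d₂) − S·N(−d₁) = 85.941011 − 70.350690 = 15.590321 (the observed quote) — the price is monotone increasing in volatility, hence this σ is the only solution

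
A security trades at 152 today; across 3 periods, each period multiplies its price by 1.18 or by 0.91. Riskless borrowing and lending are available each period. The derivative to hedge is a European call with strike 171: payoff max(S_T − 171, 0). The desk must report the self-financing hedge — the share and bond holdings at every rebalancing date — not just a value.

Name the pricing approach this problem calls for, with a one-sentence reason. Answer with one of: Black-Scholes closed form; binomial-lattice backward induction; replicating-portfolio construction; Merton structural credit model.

Key observation: since the answer must list Δ and B at each node of the 1.18/0.91 lattice on 152, the replicating-portfolio method — solving the two-state system at every node — is the one that applies.

framework: replicating-portfolio construction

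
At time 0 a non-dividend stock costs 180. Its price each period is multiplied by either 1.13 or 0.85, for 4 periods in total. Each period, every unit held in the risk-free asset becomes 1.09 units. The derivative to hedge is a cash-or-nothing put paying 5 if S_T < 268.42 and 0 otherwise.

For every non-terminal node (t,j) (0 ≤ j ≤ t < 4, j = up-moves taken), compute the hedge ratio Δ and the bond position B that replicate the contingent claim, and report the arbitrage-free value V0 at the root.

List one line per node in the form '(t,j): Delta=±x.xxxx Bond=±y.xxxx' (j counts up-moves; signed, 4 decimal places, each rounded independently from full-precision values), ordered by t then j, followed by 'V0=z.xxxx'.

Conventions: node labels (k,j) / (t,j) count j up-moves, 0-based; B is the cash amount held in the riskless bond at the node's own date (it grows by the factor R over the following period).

No-arbitrage ⇒ martingale measure with p* = (R−d)/(u−d) = 0.8571.
Terminal payoffs: V(4,0)=5.0000, V(4,1)=5.0000, V(4,2)=5.0000, V(4,3)=5.0000, V(4,4)=0.0000
  t=3,j=0: stock 110.5425 → up 124.9130 (V=5.0000), down 93.9611 (V=5.0000). Price 4.5872; hedge Δ=0.0000, bond B=4.5872.
  t=3,j=1: stock 146.9565 → up 166.0608 (V=5.0000), down 124.9130 (V=5.0000). Price 4.5872; hedge Δ=0.0000, bond B=4.5872.
  t=3,j=2: stock 195.3657 → up 220.7632 (V=5.0000), down 166.0608 (V=5.0000). Price 4.5872; hedge Δ=0.0000, bond B=4.5872.
  t=3,j=3: stock 259.7215 → up 293.4852 (V=0.0000), down 220.7632 (V=5.0000). Price 0.6553; hedge Δ=-0.0688, bond B=18.5125.
  t=2,j=0: stock 130.0500 → up 146.9565 (V=4.5872), down 110.5425 (V=4.5872). Price 4.2084; hedge Δ=0.0000, bond B=4.2084.
  t=2,j=1: stock 172.8900 → up 195.3657 (V=4.5872), down 146.9565 (V=4.5872). Price 4.2084; hedge Δ=0.0000, bond B=4.2084.
  t=2,j=2: stock 229.8420 → up 259.7215 (V=0.6553), down 195.3657 (V=4.5872). Price 1.1165; hedge Δ=-0.0611, bond B=15.1588.
  t=1,j=0: stock 153.0000 → up 172.8900 (V=4.2084), down 130.0500 (V=4.2084). Price 3.8609; hedge Δ=0.0000, bond B=3.8609.
  t=1,j=1: stock 203.4000 → up 229.8420 (V=1.1165), down 172.8900 (V=4.2084). Price 1.4296; hedge Δ=-0.0543, bond B=12.4720.
  t=0,j=0: stock 180.0000 → up 203.4000 (V=1.4296), down 153.0000 (V=3.8609). Price 1.6302; hedge Δ=-0.0482, bond B=10.3136.
Sanity check at the root: Δ(0,0)·S0 + B(0,0) reproduces V0 = 1.6302.

(0,0): Delta=-0.0482 Bond=10.3136
(1,0): Delta=0.0000 Bond=3.8609
(1,1): Delta=-0.0543 Bond=12.4720
(2,0): Delta=0.0000 Bond=4.2084
(2,1): Delta=0.0000 Bond=4.2084
(2,2): Delta=-0.0611 Bond=15.1588
(3,0): Delta=0.0000 Bond=4.5872
(3,1): Delta=0.0000 Bond=4.5872
(3,2): Delta=0.0000 Bond=4.5872
(3,3): Delta=-0.0688 Bond=18.5125
V0=1.6302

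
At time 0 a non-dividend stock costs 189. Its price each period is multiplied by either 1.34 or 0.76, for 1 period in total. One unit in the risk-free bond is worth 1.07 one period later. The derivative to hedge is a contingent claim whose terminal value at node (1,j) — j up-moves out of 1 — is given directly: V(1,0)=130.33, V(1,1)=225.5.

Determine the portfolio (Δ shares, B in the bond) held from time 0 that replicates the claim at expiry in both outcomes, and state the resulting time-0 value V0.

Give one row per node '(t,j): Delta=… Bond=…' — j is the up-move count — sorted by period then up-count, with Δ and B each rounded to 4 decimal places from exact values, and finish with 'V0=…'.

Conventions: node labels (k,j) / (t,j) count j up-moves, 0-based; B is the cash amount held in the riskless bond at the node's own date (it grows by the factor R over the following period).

Since d<R<u, set p* = (R−d)/(u−d) = 0.5345; price each node as the discounted p*-expectation of its children.
Expiry values: V(1,0)=130.3300, V(1,1)=225.5000
(0,0): S=189.0000. Δ = (V_up−V_dn)/(S_up−S_dn) = (225.5000−130.3300)/(253.2600−143.6400) = 0.8682. V = [p*·225.5000 + (1−p*)·130.3300]/1.07 = 169.3427. B = V − Δ·S = 5.2565.
Check: Δ(0,0)·S0 + B(0,0) = 169.3427 = V0.

(0,0): Delta=0.8682 Bond=5.2565
V0=169.3427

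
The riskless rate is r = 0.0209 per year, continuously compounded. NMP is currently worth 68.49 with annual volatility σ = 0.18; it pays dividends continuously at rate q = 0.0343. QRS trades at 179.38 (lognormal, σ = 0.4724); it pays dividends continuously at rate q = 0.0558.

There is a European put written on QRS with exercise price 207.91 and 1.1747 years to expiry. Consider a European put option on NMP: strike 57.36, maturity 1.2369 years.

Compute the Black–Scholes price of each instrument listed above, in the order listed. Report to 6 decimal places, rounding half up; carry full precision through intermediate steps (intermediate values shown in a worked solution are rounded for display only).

[QRS put K=207.91]
σ√T = 0.4724·√1.1747 = 0.512004
d₁ = (ln(S/K) + (r−q+σ²/2)T) / (σ√T) = (ln(179.38/207.91) + (0.0209−0.0558+0.4724²/2)·1.1747) / 0.512004 = (-0.147599 + 0.090077) / 0.512004 = -0.112346
d₂ = d₁ − σ√T = -0.112346 − 0.512004 = -0.624350
e^{−rT} = 0.975748
e^{−qT} = 0.936554
N(−d₁) = 0.544726,  N(−d₂) = 0.733801
price = K·e^{−rT}·N(−d₂) − S·e^{−qT}·N(−d₁) = 148.864577 − 91.513375 = 57.351201
[NMP put K=57.36]
σ√T = 0.18·√1.2369 = 0.200189
d₁ = (ln(S/K) + (r−q+σ²/2)T) / (σ√T) = (ln(68.49/57.36) + (0.0209−0.0343+0.18²/2)·1.2369) / 0.200189 = (0.177341 + 0.003463) / 0.200189 = 0.903167
d₂ = d₁ − σ√T = 0.903167 − 0.200189 = 0.702978
e^{−rT} = 0.974480
e^{−qT} = 0.958462
N(−d₁) = 0.183219,  N(−d₂) = 0.241035
price = K·e^{−rT}·N(−d₂) − S·e^{−qT}·N(−d₁) = 13.472921 − 12.027400 = 1.445522

price(QRS put K=207.91) = 57.351201
price(NMP put K=57.36) = 1.445522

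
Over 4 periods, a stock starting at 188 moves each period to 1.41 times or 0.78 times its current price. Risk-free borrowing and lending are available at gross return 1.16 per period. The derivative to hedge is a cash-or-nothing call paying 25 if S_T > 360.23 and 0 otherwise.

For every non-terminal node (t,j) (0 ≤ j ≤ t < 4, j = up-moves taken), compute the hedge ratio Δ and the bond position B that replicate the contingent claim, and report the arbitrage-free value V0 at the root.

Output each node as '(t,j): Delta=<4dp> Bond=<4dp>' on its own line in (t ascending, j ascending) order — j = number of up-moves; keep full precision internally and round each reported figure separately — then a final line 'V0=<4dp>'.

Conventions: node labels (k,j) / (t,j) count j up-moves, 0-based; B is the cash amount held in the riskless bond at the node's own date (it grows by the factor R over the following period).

(0,0): Delta=0.0586 Bond=-4.3741
(1,0): Delta=0.0732 Bond=-7.2145
(1,1): Delta=0.0533 Bond=-3.6657
(2,0): Delta=0.0000 Bond=0.0000
(2,1): Delta=0.0998 Bond=-13.8746
(2,2): Delta=0.0363 Bond=2.0784
(3,0): Delta=0.0000 Bond=0.0000
(3,1): Delta=0.0000 Bond=0.0000
(3,2): Delta=0.1361 Bond=-26.6831
(3,3): Delta=0.0000 Bond=21.5517
V0=6.6371

Arbitrage-free pricing uses the up-move probability p* = (R−d)/(u−d) = 0.6032, discounting each step at R = 1.16.
At maturity the claim pays: V(4,0)=0.0000, V(4,1)=0.0000, V(4,2)=0.0000, V(4,3)=25.0000, V(4,4)=25.0000
(3,0): S=89.2158. Δ = (V_up−V_dn)/(S_up−S_dn) = (0.0000−0.0000)/(125.7942−69.5883) = 0.0000. V = [p*·0.0000 + (1−p*)·0.0000]/1.16 = 0.0000. B = V − Δ·S = 0.0000.
(3,1): S=161.2747. Δ = (V_up−V_dn)/(S_up−S_dn) = (0.0000−0.0000)/(227.3973−125.7942) = 0.0000. V = [p*·0.0000 + (1−p*)·0.0000]/1.16 = 0.0000. B = V − Δ·S = 0.0000.
(3,2): S=291.5350. Δ = (V_up−V_dn)/(S_up−S_dn) = (25.0000−0.0000)/(411.0643−227.3973) = 0.1361. V = [p*·25.0000 + (1−p*)·0.0000]/1.16 = 12.9995. B = V − Δ·S = -26.6831.
(3,3): S=527.0055. Δ = (V_up−V_dn)/(S_up−S_dn) = (25.0000−25.0000)/(743.0778−411.0643) = 0.0000. V = [p*·25.0000 + (1−p*)·25.0000]/1.16 = 21.5517. B = V − Δ·S = 21.5517.
(2,0): S=114.3792. Δ = (V_up−V_dn)/(S_up−S_dn) = (0.0000−0.0000)/(161.2747−89.2158) = 0.0000. V = [p*·0.0000 + (1−p*)·0.0000]/1.16 = 0.0000. B = V − Δ·S = 0.0000.
(2,1): S=206.7624. Δ = (V_up−V_dn)/(S_up−S_dn) = (12.9995−0.0000)/(291.5350−161.2747) = 0.0998. V = [p*·12.9995 + (1−p*)·0.0000]/1.16 = 6.7594. B = V − Δ·S = -13.8746.
(2,2): S=373.7628. Δ = (V_up−V_dn)/(S_up−S_dn) = (21.5517−12.9995)/(527.0055−291.5350) = 0.0363. V = [p*·21.5517 + (1−p*)·12.9995]/1.16 = 15.6534. B = V − Δ·S = 2.0784.
(1,0): S=146.6400. Δ = (V_up−V_dn)/(S_up−S_dn) = (6.7594−0.0000)/(206.7624−114.3792) = 0.0732. V = [p*·6.7594 + (1−p*)·0.0000]/1.16 = 3.5148. B = V − Δ·S = -7.2145.
(1,1): S=265.0800. Δ = (V_up−V_dn)/(S_up−S_dn) = (15.6534−6.7594)/(373.7628−206.7624) = 0.0533. V = [p*·15.6534 + (1−p*)·6.7594]/1.16 = 10.4518. B = V − Δ·S = -3.6657.
(0,0): S=188.0000. Δ = (V_up−V_dn)/(S_up−S_dn) = (10.4518−3.5148)/(265.0800−146.6400) = 0.0586. V = [p*·10.4518 + (1−p*)·3.5148]/1.16 = 6.6371. B = V − Δ·S = -4.3741.
Verification: the root portfolio costs Δ(0,0)·S0 + B(0,0) = 6.6371, matching V0.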